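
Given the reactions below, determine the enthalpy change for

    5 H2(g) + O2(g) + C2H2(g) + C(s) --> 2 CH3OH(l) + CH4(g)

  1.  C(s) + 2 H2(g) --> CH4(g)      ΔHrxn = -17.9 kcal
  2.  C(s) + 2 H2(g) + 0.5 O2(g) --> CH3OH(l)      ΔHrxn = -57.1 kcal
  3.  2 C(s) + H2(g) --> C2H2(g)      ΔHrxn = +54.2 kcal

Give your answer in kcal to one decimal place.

ΔHrxn = -186.3 kcal

eq. 1 as written: -17.9 kcal
eq. 2 × 2: (2)·(-57.1) = -114.2 kcal
eq. 3 reversed: -54.2 kcal
Summing the manipulated equations, ΔHrxn = (1)·(-17.9) + (2)·(-57.1) + (-1)·(+54.2) = -186.3 kcal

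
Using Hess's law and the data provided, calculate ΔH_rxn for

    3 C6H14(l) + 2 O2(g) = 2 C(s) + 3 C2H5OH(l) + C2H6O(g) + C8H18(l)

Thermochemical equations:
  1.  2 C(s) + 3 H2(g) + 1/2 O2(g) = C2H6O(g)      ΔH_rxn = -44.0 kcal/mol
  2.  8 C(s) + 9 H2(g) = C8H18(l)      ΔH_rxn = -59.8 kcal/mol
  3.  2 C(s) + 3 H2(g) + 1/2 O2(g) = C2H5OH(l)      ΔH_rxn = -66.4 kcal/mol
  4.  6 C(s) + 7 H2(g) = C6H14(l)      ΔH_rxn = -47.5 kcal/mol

eq. 1 as written: -44.0 kcal/mol
eq. 2 as written: -59.8 kcal/mol
eq. 3 × 3: (3)·(-66.4) = -199.2 kcal/mol
eq. 4 reversed and × 3: (-3)·(-47.5) = +142.5 kcal/mol
Combining the equations, ΔH_rxn = (-44.0) + (-59.8) + (-199.2) + (+142.5) = -160.5 kcal/mol

ΔH_rxn = -160.5 kcal/mol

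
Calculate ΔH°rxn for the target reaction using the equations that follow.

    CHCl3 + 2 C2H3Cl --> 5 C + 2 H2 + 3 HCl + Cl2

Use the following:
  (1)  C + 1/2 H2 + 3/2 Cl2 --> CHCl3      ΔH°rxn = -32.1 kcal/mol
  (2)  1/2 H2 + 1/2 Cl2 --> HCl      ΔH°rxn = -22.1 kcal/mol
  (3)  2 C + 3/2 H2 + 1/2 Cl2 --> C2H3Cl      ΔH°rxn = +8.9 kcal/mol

(1) reversed: +32.1 kcal/mol
(2) × 3: (3)·(-22.1) = -66.3 kcal/mol
(3) reversed and × 2: (-2)·(+8.9) = -17.8 kcal/mol
Combining the equations, ΔH°rxn = (-1)·(-32.1) + (3)·(-22.1) + (-2)·(+8.9) = -52.0 kcal/mol

ΔH°rxn = -52.0 kcal/mol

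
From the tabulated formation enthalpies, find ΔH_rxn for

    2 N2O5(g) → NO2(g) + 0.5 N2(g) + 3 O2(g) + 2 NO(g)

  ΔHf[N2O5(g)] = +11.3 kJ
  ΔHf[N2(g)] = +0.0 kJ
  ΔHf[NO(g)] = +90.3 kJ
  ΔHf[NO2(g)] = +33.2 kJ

ΔH_rxn = 191.2 kJ

ΔH°rxn = Σ nΔHf°(products) − Σ nΔHf°(reactants).
Products: 1·(+33.2) + 1/2·(+0.0) + 3·(+0.0) + 2·(+90.3) = +213.8
Reactants: 2·(+11.3) = +22.6
ΔH_rxn = (+213.8) − (+22.6) = 191.2 kJ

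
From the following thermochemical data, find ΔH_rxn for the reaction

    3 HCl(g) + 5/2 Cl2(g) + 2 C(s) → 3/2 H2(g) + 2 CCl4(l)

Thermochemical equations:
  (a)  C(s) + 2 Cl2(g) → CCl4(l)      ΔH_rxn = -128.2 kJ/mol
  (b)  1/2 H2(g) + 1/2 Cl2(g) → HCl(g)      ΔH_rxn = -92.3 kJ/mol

(a) × 2: (2)·(-128.2) = -256.4 kJ/mol
(b) reversed and × 3: (-3)·(-92.3) = +276.9 kJ/mol
Combining the equations, ΔH_rxn = (-256.4) + (+276.9) = 20.5 kJ/mol

ΔH_rxn = 20.5 kJ/mol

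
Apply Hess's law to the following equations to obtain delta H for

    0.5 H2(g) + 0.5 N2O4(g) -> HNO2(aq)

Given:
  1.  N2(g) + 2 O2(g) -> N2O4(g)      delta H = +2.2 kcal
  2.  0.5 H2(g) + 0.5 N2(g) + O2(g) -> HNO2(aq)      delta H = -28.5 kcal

delta H = -29.6 kcal

eq. 1 reversed and × 1/2: (-1/2)·(+2.2) = -1.1 kcal
eq. 2 as written: -28.5 kcal
delta H = (-1.1) + (-28.5) = -29.6 kcal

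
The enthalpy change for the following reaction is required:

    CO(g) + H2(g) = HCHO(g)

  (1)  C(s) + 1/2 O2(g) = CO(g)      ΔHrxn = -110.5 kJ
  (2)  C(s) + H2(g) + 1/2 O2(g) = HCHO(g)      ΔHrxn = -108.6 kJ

(1) reversed (reverse to put CO(g) on the reactant side): +110.5 kJ
(2) as written (HCHO(g) already on the product side): -108.6 kJ
Combining the equations, ΔHrxn = (-1)·(-110.5) + (1)·(-108.6) = 1.9 kJ

ΔHrxn = 1.9 kJ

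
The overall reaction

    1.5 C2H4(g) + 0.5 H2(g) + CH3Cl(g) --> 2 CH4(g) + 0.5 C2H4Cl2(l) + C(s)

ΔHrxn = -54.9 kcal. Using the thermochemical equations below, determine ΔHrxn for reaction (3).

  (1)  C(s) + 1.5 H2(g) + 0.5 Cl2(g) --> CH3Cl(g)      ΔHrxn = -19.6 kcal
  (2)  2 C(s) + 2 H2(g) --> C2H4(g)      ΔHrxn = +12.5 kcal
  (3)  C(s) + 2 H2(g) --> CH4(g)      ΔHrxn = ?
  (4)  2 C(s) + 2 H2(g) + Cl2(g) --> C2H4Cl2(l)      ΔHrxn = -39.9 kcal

ΔHrxn = -17.9 kcal

(1) reversed: +19.6 kcal
(2) reversed and × 3/2: (-3/2)·(+12.5) = -18.75 kcal
(3) × 2: contributes 2·x
(4) × 1/2: (1/2)·(-39.9) = -19.95 kcal
-54.9 = (+19.6) + (-18.75) + (-19.95) + 2·x
x = (-54.9 − (-19.1)) / (2) = -17.9 kcal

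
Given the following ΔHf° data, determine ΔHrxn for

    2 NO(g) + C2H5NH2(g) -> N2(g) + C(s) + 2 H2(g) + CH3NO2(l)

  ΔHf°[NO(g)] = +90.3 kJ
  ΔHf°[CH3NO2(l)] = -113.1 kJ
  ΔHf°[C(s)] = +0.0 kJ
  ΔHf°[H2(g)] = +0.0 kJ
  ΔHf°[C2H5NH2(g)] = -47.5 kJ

ΔHrxn = -246.2 kJ

ΔH°rxn = Σ nΔHf°(products) − Σ nΔHf°(reactants).
Products: 1·(+0.0) + 1·(+0.0) + 2·(+0.0) + 1·(-113.1) = -113.1
Reactants: 2·(+90.3) + 1·(-47.5) = +133.1
ΔHrxn = (-113.1) − (+133.1) = -246.2 kJ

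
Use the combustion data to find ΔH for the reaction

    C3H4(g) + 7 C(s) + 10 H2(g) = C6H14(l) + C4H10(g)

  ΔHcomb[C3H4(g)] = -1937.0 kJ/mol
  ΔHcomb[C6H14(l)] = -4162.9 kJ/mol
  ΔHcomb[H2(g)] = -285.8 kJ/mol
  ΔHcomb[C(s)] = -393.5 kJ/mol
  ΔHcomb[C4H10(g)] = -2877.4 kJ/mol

Using ΔH = Σ nΔHc°(reactants) − Σ nΔHc°(products):
= [1·(-1937.0) + 7·(-393.5) + 10·(-285.8)] − [1·(-4162.9) + 1·(-2877.4)]
= -509.2 kJ/mol

ΔH = -509.2 kJ/mol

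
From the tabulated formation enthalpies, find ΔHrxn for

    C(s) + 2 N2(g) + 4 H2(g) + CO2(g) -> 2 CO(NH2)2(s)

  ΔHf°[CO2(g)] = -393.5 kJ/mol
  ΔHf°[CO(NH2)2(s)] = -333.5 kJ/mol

ΔHrxn = -273.5 kJ/mol

Products: 2·(-333.5) = -667.0
Reactants: 1·(+0.0) + 2·(+0.0) + 4·(+0.0) + 1·(-393.5) = -393.5
ΔHrxn = (-667.0) − (-393.5) = -273.5 kJ/mol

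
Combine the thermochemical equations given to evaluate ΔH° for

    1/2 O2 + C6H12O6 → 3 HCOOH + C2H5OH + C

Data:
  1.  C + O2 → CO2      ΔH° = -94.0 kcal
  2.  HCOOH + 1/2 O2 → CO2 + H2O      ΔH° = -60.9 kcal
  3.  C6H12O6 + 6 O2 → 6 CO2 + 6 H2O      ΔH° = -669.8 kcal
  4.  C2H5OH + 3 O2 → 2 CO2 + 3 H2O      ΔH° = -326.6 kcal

eq. 1 reversed (reverse to put C on the product side): +94.0 kcal
eq. 2 reversed and × 3 (reverse to put HCOOH on the product side; scale by 3 for the 3 HCOOH): (-3)·(-60.9) = +182.7 kcal
eq. 3 as written (C6H12O6 already on the reactant side): -669.8 kcal
eq. 4 reversed (reverse to put C2H5OH on the product side): +326.6 kcal
By Hess's law, ΔH° = (-1)·(-94.0) + (-3)·(-60.9) + (1)·(-669.8) + (-1)·(-326.6) = -66.5 kcal

ΔH° = -66.5 kcal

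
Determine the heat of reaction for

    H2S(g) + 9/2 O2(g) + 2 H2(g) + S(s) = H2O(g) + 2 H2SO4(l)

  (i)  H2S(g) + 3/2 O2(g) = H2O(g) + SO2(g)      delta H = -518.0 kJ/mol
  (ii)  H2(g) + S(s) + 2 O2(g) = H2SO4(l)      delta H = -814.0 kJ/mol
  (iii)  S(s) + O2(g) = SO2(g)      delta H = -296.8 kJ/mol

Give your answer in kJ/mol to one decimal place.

delta H = -1849.2 kJ/mol

(i) as written: -518.0 kJ/mol
(ii) × 2: (2)·(-814.0) = -1628.0 kJ/mol
(iii) reversed: +296.8 kJ/mol
Summing the manipulated equations, delta H = (1)·(-518.0) + (2)·(-814.0) + (-1)·(-296.8) = -1849.2 kJ/mol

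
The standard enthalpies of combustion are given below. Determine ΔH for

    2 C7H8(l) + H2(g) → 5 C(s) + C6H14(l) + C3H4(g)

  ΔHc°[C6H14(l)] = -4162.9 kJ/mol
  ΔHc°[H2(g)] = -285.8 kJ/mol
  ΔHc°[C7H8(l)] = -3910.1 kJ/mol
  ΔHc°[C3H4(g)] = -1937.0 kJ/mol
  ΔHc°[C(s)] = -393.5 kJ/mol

With combustion enthalpies, reactants minus products:
= [2·(-3910.1) + 1·(-285.8)] − [5·(-393.5) + 1·(-4162.9) + 1·(-1937.0)]
= -38.6 kJ/mol

ΔH = -38.6 kJ/mol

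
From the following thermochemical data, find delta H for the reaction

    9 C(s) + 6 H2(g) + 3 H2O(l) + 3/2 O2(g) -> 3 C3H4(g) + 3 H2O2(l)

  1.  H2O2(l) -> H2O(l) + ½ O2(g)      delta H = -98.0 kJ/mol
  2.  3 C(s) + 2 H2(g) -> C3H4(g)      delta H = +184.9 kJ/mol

eq. 1 reversed and × 3 (reverse to put H2O2(l) on the product side; scale by 3 for the 3 H2O2(l)): (-3)·(-98.0) = +294.0 kJ/mol
eq. 2 × 3 (scale by 3 for the 3 C3H4(g)): (3)·(+184.9) = +554.7 kJ/mol
Combining the equations, delta H = (+294.0) + (+554.7) = 848.7 kJ/mol

delta H = 848.7 kJ/mol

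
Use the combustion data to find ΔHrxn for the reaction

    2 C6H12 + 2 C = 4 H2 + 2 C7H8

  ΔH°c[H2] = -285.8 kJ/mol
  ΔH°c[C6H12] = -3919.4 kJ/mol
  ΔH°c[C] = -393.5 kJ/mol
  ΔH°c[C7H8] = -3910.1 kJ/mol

Using ΔH = Σ nΔHc°(reactants) − Σ nΔHc°(products):
= [2·(-3919.4) + 2·(-393.5)] − [4·(-285.8) + 2·(-3910.1)]
= 337.6 kJ/mol

ΔHrxn = 337.6 kJ/mol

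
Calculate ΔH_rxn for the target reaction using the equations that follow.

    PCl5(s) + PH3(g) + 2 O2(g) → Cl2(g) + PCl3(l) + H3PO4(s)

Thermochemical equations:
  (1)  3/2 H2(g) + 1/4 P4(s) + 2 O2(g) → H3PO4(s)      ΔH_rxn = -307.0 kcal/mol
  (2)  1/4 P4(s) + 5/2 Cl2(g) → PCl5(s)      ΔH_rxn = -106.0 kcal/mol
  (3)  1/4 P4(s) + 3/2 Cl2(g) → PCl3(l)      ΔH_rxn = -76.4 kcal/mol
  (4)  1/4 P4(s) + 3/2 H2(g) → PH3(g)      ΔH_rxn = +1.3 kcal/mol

(1) as written: -307.0 kcal/mol
(2) reversed: +106.0 kcal/mol
(3) as written: -76.4 kcal/mol
(4) reversed: -1.3 kcal/mol
Since enthalpy is a state function, ΔH_rxn = (-307.0) + (+106.0) + (-76.4) + (-1.3) = -278.7 kcal/mol

ΔH_rxn = -278.7 kcal/mol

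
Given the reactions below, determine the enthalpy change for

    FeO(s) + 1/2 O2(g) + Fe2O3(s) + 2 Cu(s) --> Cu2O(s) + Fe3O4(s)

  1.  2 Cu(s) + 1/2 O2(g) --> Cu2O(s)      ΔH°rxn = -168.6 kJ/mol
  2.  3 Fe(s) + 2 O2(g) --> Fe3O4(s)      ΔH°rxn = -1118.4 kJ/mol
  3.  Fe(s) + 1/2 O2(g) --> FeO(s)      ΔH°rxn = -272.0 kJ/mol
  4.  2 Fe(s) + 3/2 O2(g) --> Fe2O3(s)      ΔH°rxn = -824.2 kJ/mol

ΔH°rxn = -190.8 kJ/mol

eq. 1 as written (Cu2O(s) already on the product side): -168.6 kJ/mol
eq. 2 as written (Fe3O4(s) already on the product side): -1118.4 kJ/mol
eq. 3 reversed (reverse to put FeO(s) on the reactant side): +272.0 kJ/mol
eq. 4 reversed (reverse to put Fe2O3(s) on the reactant side): +824.2 kJ/mol
ΔH°rxn = (-168.6) + (-1118.4) + (+272.0) + (+824.2) = -190.8 kJ/mol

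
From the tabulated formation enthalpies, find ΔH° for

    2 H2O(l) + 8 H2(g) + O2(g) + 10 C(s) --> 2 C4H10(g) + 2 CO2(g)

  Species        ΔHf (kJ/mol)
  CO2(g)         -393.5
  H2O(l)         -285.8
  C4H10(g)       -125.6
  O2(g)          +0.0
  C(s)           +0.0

ΔH° = -466.6 kJ/mol

Products: 2·(-125.6) + 2·(-393.5) = -1038.2
Reactants: 2·(-285.8) + 8·(+0.0) + 1·(+0.0) + 10·(+0.0) = -571.6
ΔH° = (-1038.2) − (-571.6) = -466.6 kJ/mol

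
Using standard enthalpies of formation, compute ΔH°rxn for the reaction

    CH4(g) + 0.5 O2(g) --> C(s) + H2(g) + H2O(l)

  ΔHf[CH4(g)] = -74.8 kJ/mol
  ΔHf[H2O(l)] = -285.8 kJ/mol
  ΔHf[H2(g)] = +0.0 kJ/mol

Products: 1·(+0.0) + 1·(+0.0) + 1·(-285.8) = -285.8
Reactants: 1·(-74.8) + 1/2·(+0.0) = -74.8
ΔH°rxn = (-285.8) − (-74.8) = -211.0 kJ/mol

ΔH°rxn = -211.0 kJ/mol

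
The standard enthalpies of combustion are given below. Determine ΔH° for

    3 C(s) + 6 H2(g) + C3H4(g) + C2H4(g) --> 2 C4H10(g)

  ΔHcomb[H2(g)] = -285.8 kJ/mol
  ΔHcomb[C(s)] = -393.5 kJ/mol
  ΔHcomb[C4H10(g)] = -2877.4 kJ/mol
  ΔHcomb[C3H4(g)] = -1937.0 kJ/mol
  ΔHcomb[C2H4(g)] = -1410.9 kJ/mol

ΔH° = -488.4 kJ/mol

With combustion enthalpies, reactants minus products:
= [3·(-393.5) + 6·(-285.8) + 1·(-1937.0) + 1·(-1410.9)] − [2·(-2877.4)]
= -488.4 kJ/mol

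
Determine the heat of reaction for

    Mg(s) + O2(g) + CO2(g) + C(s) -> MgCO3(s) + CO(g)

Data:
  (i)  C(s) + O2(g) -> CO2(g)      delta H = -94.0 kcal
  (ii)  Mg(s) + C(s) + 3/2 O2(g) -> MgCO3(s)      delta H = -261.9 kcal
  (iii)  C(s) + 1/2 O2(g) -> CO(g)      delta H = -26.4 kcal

delta H = -194.3 kcal

(i) reversed: +94.0 kcal
(ii) as written: -261.9 kcal
(iii) as written: -26.4 kcal
delta H = (+94.0) + (-261.9) + (-26.4) = -194.3 kcal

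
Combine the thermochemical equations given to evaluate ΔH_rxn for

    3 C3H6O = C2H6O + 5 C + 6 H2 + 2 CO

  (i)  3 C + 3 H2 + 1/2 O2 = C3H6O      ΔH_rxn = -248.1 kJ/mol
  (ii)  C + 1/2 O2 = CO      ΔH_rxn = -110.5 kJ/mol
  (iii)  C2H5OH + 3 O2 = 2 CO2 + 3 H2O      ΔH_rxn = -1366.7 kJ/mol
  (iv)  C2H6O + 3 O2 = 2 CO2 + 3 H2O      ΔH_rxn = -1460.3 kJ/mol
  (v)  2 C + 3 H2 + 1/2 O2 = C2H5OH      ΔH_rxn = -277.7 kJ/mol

ΔH_rxn = 339.2 kJ/mol

(i) reversed and × 3 (C3H6O must end up as a reactant; ×3 to match 3 C3H6O in the target): (-3)·(-248.1) = +744.3 kJ/mol
(ii) × 2 (scale by 2 for the 2 CO): (2)·(-110.5) = -221.0 kJ/mol
(iii) as written: -1366.7 kJ/mol
(iv) reversed (reverse to put C2H6O on the product side): +1460.3 kJ/mol
(v) as written: -277.7 kJ/mol
Summing the manipulated equations, ΔH_rxn = (+744.3) + (-221.0) + (-1366.7) + (+1460.3) + (-277.7) = 339.2 kJ/mol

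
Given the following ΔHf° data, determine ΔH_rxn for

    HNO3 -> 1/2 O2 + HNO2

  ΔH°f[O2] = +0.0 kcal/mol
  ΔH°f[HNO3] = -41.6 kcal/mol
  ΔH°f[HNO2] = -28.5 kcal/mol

ΔH°rxn = Σ nΔHf°(products) − Σ nΔHf°(reactants).
Products: 1/2·(+0.0) + 1·(-28.5) = -28.5
Reactants: 1·(-41.6) = -41.6
ΔH_rxn = (-28.5) − (-41.6) = 13.1 kcal/mol

ΔH_rxn = 13.1 kcal/mol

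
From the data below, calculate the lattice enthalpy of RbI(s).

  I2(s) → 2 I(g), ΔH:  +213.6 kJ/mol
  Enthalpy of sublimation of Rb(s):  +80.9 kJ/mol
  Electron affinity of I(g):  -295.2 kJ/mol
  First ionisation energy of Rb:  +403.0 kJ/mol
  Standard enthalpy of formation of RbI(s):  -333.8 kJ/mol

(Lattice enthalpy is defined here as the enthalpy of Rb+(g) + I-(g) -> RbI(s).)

U = -629.3 kJ/mol

ΔHf° = 1·ΔHsub + 1·(ΣIE) + 1/2·D(I2) + 1·EA + U
-333.8 = 1·(+80.9) + 1·(+403.0) + 1/2·(+213.6) + 1·(-295.2) + U
U = -333.8 − (+295.5) = -629.3 kJ/mol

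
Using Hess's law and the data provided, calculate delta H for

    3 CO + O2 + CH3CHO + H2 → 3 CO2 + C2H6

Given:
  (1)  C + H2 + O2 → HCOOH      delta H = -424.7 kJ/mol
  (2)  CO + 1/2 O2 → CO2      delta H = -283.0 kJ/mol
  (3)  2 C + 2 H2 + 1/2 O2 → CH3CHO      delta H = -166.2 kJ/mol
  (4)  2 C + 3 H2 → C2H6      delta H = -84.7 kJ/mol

(1): not needed.
(2) × 3: (3)·(-283.0) = -849.0 kJ/mol
(3) reversed: +166.2 kJ/mol
(4) as written: -84.7 kJ/mol
delta H = (-849.0) + (+166.2) + (-84.7) = -767.5 kJ/mol

delta H = -767.5 kJ/mol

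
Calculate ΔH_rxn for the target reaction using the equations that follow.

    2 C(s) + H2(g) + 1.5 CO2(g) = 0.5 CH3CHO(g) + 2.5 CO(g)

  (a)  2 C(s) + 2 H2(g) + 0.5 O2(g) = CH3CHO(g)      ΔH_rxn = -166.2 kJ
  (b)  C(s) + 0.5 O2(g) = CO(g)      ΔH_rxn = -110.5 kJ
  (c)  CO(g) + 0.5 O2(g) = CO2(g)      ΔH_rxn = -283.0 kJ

(a) × 1/2: (1/2)·(-166.2) = -83.1 kJ
(b) as written: -110.5 kJ
(c) reversed and × 3/2: (-3/2)·(-283.0) = +424.5 kJ
Combining the equations, ΔH_rxn = (-83.1) + (-110.5) + (+424.5) = 230.9 kJ

ΔH_rxn = 230.9 kJ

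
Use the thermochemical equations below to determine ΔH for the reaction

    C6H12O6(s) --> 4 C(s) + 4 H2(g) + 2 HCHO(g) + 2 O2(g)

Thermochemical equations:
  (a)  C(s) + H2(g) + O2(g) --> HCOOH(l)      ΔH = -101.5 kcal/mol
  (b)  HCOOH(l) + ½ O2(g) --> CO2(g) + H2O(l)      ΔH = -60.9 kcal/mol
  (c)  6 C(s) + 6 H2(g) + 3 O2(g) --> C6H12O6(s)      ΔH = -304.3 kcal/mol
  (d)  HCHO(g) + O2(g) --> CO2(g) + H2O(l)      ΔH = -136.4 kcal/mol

ΔH = 252.3 kcal/mol

(a) × 2: (2)·(-101.5) = -203.0 kcal/mol
(b) × 2: (2)·(-60.9) = -121.8 kcal/mol
(c) reversed (C6H12O6(s) must end up as a reactant): +304.3 kcal/mol
(d) reversed and × 2 (reverse to put HCHO(g) on the product side; scale by 2 for the 2 HCHO(g)): (-2)·(-136.4) = +272.8 kcal/mol
Combining the equations, ΔH = (-203.0) + (-121.8) + (+304.3) + (+272.8) = 252.3 kcal/mol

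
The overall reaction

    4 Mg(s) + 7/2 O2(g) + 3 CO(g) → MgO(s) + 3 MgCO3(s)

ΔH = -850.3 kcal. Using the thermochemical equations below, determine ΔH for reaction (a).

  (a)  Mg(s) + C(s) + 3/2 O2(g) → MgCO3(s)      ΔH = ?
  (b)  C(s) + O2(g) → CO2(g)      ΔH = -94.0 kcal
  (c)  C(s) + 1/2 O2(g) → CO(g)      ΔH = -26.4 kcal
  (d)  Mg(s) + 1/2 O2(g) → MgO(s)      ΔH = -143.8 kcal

(a) × 3 (×3 to match 3 MgCO3(s) in the target): contributes 3·x
(b): not needed (CO2(g) appears nowhere else).
(c) reversed and × 3 (reverse to put CO(g) on the reactant side; ×3 to match 3 CO(g) in the target): (-3)·(-26.4) = +79.2 kcal
(d) as written (MgO(s) already on the product side): -143.8 kcal
-850.3 = (+79.2) + (-143.8) + 3·x
x = (-850.3 − (-64.6)) / (3) = -261.9 kcal

ΔH = -261.9 kcal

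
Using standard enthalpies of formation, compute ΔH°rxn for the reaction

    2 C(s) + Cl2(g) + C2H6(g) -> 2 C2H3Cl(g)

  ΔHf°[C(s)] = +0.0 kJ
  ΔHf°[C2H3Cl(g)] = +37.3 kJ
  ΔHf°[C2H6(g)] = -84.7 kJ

ΔH°rxn = Σ nΔHf°(products) − Σ nΔHf°(reactants).
Products: 2·(+37.3) = +74.6
Reactants: 2·(+0.0) + 1·(+0.0) + 1·(-84.7) = -84.7
ΔH°rxn = (+74.6) − (-84.7) = 159.3 kJ

ΔH°rxn = 159.3 kJ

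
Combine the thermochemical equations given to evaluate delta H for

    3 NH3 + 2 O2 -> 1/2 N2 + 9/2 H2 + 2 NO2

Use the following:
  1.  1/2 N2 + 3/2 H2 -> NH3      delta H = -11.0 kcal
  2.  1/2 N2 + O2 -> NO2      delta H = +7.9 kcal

delta H = 48.8 kcal

eq. 1 reversed and × 3: (-3)·(-11.0) = +33.0 kcal
eq. 2 × 2: (2)·(+7.9) = +15.8 kcal
delta H = (-3)·(-11.0) + (2)·(+7.9) = 48.8 kcal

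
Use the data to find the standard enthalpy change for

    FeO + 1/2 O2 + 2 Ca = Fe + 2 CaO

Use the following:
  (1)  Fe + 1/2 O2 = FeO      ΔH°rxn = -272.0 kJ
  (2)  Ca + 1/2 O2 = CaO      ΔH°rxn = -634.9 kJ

(1) reversed: +272.0 kJ
(2) × 2: (2)·(-634.9) = -1269.8 kJ
Combining the equations, ΔH°rxn = (-1)·(-272.0) + (2)·(-634.9) = -997.8 kJ

ΔH°rxn = -997.8 kJ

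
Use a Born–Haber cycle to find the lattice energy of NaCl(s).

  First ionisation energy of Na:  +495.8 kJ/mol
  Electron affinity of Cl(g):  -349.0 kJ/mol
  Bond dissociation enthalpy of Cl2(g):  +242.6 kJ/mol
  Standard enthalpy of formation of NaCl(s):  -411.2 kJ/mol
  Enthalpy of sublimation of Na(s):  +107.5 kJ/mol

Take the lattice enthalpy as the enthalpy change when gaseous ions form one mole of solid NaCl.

U = -786.8 kJ/mol

ΔHf° = 1·ΔHsub + 1·(ΣIE) + 1/2·D(Cl2) + 1·EA + U
-411.2 = 1·(+107.5) + 1·(+495.8) + 1/2·(+242.6) + 1·(-349.0) + U
U = -411.2 − (+375.6) = -786.8 kJ/mol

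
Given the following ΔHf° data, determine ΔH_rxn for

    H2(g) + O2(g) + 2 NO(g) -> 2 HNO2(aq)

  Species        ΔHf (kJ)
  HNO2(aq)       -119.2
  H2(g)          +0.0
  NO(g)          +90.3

ΔH_rxn = -419.0 kJ

Products: 2·(-119.2) = -238.4
Reactants: 1·(+0.0) + 1·(+0.0) + 2·(+90.3) = +180.6
ΔH_rxn = (-238.4) − (+180.6) = -419.0 kJ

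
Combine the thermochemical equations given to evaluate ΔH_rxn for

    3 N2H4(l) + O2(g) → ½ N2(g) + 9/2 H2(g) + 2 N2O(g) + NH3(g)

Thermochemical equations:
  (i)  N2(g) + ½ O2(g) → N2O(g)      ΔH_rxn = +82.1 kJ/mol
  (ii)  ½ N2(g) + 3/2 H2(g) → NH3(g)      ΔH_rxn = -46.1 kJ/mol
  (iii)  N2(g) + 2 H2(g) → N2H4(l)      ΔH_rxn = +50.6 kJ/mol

ΔH_rxn = -33.7 kJ/mol

(i) × 2: (2)·(+82.1) = +164.2 kJ/mol
(ii) as written: -46.1 kJ/mol
(iii) reversed and × 3: (-3)·(+50.6) = -151.8 kJ/mol
Summing the manipulated equations, ΔH_rxn = (2)·(+82.1) + (1)·(-46.1) + (-3)·(+50.6) = -33.7 kJ/mol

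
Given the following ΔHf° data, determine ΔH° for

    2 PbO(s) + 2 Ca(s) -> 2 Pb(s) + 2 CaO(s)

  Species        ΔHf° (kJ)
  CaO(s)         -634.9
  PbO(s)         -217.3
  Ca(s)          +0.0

ΔH° = -835.2 kJ

Products: 2·(+0.0) + 2·(-634.9) = -1269.8
Reactants: 2·(-217.3) + 2·(+0.0) = -434.6
ΔH° = (-1269.8) − (-434.6) = -835.2 kJ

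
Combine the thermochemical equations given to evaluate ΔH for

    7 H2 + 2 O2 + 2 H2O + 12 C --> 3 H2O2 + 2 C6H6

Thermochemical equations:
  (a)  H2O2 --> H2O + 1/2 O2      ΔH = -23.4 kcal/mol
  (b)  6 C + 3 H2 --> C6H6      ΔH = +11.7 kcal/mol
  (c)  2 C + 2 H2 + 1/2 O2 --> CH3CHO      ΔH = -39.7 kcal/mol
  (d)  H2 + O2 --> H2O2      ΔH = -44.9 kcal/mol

ΔH = 25.3 kcal/mol

(a) reversed and × 2: (-2)·(-23.4) = +46.8 kcal/mol
(b) × 2: (2)·(+11.7) = +23.4 kcal/mol
(c): not needed.
(d) as written: -44.9 kcal/mol
By Hess's law, ΔH = (+46.8) + (+23.4) + (-44.9) = 25.3 kcal/mol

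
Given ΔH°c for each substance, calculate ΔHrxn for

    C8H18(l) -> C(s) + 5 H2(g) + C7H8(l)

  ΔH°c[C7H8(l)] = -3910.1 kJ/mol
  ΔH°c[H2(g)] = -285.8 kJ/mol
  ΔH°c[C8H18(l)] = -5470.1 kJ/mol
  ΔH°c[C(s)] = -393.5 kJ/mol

ΔHrxn = 262.5 kJ/mol

Using ΔH = Σ nΔHc°(reactants) − Σ nΔHc°(products):
= [1·(-5470.1)] − [1·(-393.5) + 5·(-285.8) + 1·(-3910.1)]
= 262.5 kJ/mol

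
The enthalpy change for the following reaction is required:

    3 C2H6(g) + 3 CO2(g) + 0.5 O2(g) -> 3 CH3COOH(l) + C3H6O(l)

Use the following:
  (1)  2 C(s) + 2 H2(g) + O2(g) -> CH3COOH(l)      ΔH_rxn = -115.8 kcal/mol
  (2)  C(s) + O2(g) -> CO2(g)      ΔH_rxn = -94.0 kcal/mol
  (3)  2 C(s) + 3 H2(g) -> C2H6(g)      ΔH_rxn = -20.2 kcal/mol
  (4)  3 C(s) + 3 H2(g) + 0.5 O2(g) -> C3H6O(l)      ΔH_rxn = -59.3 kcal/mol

ΔH_rxn = -64.1 kcal/mol

(1) × 3 (scale by 3 for the 3 CH3COOH(l)): (3)·(-115.8) = -347.4 kcal/mol
(2) reversed and × 3 (reverse to put CO2(g) on the reactant side; ×3 to match 3 CO2(g) in the target): (-3)·(-94.0) = +282.0 kcal/mol
(3) reversed and × 3 (reverse to put C2H6(g) on the reactant side; ×3 to match 3 C2H6(g) in the target): (-3)·(-20.2) = +60.6 kcal/mol
(4) as written (C3H6O(l) already on the product side): -59.3 kcal/mol
Since enthalpy is a state function, ΔH_rxn = (-347.4) + (+282.0) + (+60.6) + (-59.3) = -64.1 kcal/mol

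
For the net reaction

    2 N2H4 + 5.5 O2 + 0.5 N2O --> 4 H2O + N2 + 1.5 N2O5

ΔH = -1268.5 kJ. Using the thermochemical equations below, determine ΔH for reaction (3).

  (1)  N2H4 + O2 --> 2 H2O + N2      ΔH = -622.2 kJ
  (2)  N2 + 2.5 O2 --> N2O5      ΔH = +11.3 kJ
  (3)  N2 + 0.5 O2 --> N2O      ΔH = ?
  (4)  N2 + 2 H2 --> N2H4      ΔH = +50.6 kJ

(1) × 2 (scale by 2 for the 4 H2O): (2)·(-622.2) = -1244.4 kJ
(2) × 3/2 (×3/2 to match 3/2 N2O5 in the target): (3/2)·(+11.3) = +16.95 kJ
(3) reversed and × 1/2 (reverse to put N2O on the reactant side; scale by 1/2 for the 1/2 N2O): contributes −1/2·x
(4): not needed (H2 appears nowhere else).
-1268.5 = (-1244.4) + (+16.95) − 1/2·x
x = (-1268.5 − (-1227.45)) / (-1/2) = 82.1 kJ

ΔH = 82.1 kJ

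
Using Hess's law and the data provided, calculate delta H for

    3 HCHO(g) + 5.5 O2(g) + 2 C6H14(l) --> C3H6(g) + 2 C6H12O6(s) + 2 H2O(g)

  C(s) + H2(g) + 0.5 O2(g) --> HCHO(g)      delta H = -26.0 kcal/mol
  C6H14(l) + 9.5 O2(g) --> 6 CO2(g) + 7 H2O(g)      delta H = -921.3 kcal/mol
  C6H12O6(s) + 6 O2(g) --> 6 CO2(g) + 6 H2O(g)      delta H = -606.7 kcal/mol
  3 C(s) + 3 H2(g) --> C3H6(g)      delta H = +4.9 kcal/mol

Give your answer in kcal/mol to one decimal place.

equation 1 reversed and × 3 (reverse to put HCHO(g) on the reactant side; scale by 3 for the 3 HCHO(g)): (-3)·(-26.0) = +78.0 kcal/mol
equation 2 × 2 (×2 to match 2 C6H14(l) in the target): (2)·(-921.3) = -1842.6 kcal/mol
equation 3 reversed and × 2 (reverse to put C6H12O6(s) on the product side; scale by 2 for the 2 C6H12O6(s)): (-2)·(-606.7) = +1213.4 kcal/mol
equation 4 as written (C3H6(g) already on the product side): +4.9 kcal/mol
By Hess's law, delta H = (+78.0) + (-1842.6) + (+1213.4) + (+4.9) = -546.3 kcal/mol

delta H = -546.3 kcal/mol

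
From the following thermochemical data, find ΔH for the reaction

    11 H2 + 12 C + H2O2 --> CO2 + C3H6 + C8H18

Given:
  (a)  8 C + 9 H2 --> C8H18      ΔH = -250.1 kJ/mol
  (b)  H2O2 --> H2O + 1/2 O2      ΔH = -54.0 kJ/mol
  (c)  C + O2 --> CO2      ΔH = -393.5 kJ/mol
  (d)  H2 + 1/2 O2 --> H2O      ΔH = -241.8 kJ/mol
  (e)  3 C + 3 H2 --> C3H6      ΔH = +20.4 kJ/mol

(a) as written: -250.1 kJ/mol
(b) as written: -54.0 kJ/mol
(c) as written: -393.5 kJ/mol
(d) reversed: +241.8 kJ/mol
(e) as written: +20.4 kJ/mol
ΔH = (1)·(-250.1) + (1)·(-54.0) + (1)·(-393.5) + (-1)·(-241.8) + (1)·(+20.4) = -435.4 kJ/mol

ΔH = -435.4 kJ/mol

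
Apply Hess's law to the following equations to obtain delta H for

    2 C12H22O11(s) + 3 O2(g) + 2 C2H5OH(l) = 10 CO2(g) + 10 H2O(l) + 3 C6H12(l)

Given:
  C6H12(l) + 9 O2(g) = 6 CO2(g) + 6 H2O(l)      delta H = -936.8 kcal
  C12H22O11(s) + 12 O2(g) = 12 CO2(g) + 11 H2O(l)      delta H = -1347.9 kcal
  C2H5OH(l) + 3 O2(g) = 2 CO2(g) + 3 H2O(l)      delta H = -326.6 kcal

delta H = -538.6 kcal

equation 1 reversed and × 3 (reverse to put C6H12(l) on the product side; scale by 3 for the 3 C6H12(l)): (-3)·(-936.8) = +2810.4 kcal
equation 2 × 2 (scale by 2 for the 2 C12H22O11(s)): (2)·(-1347.9) = -2695.8 kcal
equation 3 × 2 (scale by 2 for the 2 C2H5OH(l)): (2)·(-326.6) = -653.2 kcal
delta H = (+2810.4) + (-2695.8) + (-653.2) = -538.6 kcal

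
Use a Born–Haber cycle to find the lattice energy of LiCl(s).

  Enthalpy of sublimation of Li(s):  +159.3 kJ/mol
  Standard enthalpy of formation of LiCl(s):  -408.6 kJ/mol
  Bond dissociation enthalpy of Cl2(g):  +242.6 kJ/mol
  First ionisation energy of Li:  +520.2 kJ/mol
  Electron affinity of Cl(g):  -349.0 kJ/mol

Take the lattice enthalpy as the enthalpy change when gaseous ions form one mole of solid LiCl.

U = -860.4 kJ/mol

ΔHf° = 1·ΔHsub + 1·(ΣIE) + 1/2·D(Cl2) + 1·EA + U
-408.6 = 1·(+159.3) + 1·(+520.2) + 1/2·(+242.6) + 1·(-349.0) + U
U = -408.6 − (+451.8) = -860.4 kJ/mol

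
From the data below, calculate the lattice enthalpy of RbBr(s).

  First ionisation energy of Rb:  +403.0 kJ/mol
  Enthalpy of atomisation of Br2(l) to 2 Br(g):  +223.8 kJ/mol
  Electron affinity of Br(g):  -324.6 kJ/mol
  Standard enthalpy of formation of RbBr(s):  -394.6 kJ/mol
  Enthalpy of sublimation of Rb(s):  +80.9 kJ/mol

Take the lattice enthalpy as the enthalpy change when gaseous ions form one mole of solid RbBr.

ΔHf° = 1·ΔHsub + 1·(ΣIE) + 1/2·D(Br2) + 1·EA + U
-394.6 = 1·(+80.9) + 1·(+403.0) + 1/2·(+223.8) + 1·(-324.6) + U
U = -394.6 − (+271.2) = -665.8 kJ/mol

U = -665.8 kJ/mol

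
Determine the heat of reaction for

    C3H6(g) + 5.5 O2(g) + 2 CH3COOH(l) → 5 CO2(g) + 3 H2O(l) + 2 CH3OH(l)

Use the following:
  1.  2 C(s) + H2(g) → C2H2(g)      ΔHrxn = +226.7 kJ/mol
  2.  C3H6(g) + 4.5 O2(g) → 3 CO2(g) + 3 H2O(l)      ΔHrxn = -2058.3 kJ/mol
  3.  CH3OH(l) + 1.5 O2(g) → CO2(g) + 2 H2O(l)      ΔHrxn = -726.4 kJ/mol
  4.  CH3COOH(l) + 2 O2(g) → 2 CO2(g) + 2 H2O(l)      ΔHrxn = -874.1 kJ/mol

eq. 1: not needed (H2(g) appears nowhere else).
eq. 2 as written (C3H6(g) already on the reactant side): -2058.3 kJ/mol
eq. 3 reversed and × 2 (CH3OH(l) must end up as a product; ×2 to match 2 CH3OH(l) in the target): (-2)·(-726.4) = +1452.8 kJ/mol
eq. 4 × 2 (scale by 2 for the 2 CH3COOH(l)): (2)·(-874.1) = -1748.2 kJ/mol
Since enthalpy is a state function, ΔHrxn = (-2058.3) + (+1452.8) + (-1748.2) = -2353.7 kJ/mol

ΔHrxn = -2353.7 kJ/mol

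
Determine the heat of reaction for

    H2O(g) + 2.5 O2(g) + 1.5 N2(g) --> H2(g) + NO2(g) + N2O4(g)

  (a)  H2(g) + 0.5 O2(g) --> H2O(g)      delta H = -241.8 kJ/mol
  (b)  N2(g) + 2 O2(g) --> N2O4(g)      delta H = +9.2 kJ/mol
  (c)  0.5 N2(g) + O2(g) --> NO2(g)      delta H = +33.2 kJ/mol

(a) reversed (reverse to put H2O(g) on the reactant side): +241.8 kJ/mol
(b) as written (N2O4(g) already on the product side): +9.2 kJ/mol
(c) as written (NO2(g) already on the product side): +33.2 kJ/mol
delta H = (+241.8) + (+9.2) + (+33.2) = 284.2 kJ/mol

delta H = 284.2 kJ/mol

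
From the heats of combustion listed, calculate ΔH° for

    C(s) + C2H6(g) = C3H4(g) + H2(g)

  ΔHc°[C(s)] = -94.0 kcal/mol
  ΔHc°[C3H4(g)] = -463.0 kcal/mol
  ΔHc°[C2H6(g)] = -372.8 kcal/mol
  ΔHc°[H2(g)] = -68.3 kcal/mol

ΔH° = 64.5 kcal/mol

Using ΔH = Σ nΔHc°(reactants) − Σ nΔHc°(products):
= [1·(-94.0) + 1·(-372.8)] − [1·(-463.0) + 1·(-68.3)]
= 64.5 kcal/mol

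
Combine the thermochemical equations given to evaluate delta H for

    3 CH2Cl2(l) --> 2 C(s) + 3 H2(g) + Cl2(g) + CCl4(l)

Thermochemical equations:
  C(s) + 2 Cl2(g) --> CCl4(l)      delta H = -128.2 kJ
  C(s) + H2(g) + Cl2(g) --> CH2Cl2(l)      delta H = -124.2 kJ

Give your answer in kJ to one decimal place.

delta H = 244.4 kJ

equation 1 as written: -128.2 kJ
equation 2 reversed and × 3: (-3)·(-124.2) = +372.6 kJ
delta H = (1)·(-128.2) + (-3)·(-124.2) = 244.4 kJ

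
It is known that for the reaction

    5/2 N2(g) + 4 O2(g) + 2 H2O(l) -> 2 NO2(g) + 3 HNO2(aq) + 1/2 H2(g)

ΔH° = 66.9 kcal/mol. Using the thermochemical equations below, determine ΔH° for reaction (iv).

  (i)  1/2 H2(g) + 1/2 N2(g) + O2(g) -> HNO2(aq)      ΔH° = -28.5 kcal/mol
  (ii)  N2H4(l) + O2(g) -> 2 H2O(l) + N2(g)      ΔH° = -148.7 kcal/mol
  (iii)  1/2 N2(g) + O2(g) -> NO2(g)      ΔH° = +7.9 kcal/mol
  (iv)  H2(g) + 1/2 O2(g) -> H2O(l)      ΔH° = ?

(i) × 3 (×3 to match 3 HNO2(aq) in the target): (3)·(-28.5) = -85.5 kcal/mol
(ii): not needed (N2H4(l) appears nowhere else).
(iii) × 2 (scale by 2 for the 2 NO2(g)): (2)·(+7.9) = +15.8 kcal/mol
(iv) reversed and × 2: contributes −2·x
+66.9 = (-85.5) + (+15.8) − 2·x
x = (+66.9 − (-69.7)) / (-2) = -68.3 kcal/mol

ΔH° = -68.3 kcal/mol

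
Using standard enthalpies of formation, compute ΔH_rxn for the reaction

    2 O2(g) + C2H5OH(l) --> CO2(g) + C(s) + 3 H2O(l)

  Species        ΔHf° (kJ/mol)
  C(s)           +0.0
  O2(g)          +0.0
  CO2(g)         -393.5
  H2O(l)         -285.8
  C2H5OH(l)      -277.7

ΔH_rxn = -973.2 kJ/mol

Products: 1·(-393.5) + 1·(+0.0) + 3·(-285.8) = -1250.9
Reactants: 2·(+0.0) + 1·(-277.7) = -277.7
ΔH_rxn = (-1250.9) − (-277.7) = -973.2 kJ/mol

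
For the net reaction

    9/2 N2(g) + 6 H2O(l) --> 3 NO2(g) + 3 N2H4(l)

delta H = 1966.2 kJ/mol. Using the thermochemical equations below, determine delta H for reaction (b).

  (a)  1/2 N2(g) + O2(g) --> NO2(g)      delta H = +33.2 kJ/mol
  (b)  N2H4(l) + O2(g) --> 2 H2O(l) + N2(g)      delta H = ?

(a) × 3: (3)·(+33.2) = +99.6 kJ/mol
(b) reversed and × 3: contributes −3·x
+1966.2 = (+99.6) − 3·x
x = (+1966.2 − (+99.6)) / (-3) = -622.2 kJ/mol

delta H = -622.2 kJ/mol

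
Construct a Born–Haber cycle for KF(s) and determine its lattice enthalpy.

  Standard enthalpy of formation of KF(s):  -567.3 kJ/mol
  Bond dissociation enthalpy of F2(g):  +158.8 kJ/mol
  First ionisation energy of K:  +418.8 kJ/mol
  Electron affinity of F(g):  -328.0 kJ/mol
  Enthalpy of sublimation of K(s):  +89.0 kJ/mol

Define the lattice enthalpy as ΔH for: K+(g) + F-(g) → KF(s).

U = -826.5 kJ/mol

ΔHf° = 1·ΔHsub + 1·(ΣIE) + 1/2·D(F2) + 1·EA + U
-567.3 = 1·(+89.0) + 1·(+418.8) + 1/2·(+158.8) + 1·(-328.0) + U
U = -567.3 − (+259.2) = -826.5 kJ/mol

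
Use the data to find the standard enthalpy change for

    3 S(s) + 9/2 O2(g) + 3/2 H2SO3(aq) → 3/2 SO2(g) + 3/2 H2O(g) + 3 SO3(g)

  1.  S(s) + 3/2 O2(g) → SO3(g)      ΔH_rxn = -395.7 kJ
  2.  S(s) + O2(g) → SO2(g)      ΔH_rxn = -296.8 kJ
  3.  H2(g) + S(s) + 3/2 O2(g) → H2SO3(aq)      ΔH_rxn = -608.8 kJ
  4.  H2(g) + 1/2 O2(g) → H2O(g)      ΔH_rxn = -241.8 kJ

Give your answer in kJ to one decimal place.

ΔH_rxn = -1081.8 kJ

eq. 1 × 3 (×3 to match 3 SO3(g) in the target): (3)·(-395.7) = -1187.1 kJ
eq. 2 × 3/2 (scale by 3/2 for the 3/2 SO2(g)): (3/2)·(-296.8) = -445.2 kJ
eq. 3 reversed and × 3/2 (reverse to put H2SO3(aq) on the reactant side; scale by 3/2 for the 3/2 H2SO3(aq)): (-3/2)·(-608.8) = +913.2 kJ
eq. 4 × 3/2 (scale by 3/2 for the 3/2 H2O(g)): (3/2)·(-241.8) = -362.7 kJ
ΔH_rxn = (-1187.1) + (-445.2) + (+913.2) + (-362.7) = -1081.8 kJ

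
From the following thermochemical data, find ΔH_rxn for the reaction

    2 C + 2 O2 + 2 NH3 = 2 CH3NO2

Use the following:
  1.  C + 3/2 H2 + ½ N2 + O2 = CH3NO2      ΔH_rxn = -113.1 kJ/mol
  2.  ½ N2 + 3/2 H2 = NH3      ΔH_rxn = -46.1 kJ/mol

eq. 1 × 2: (2)·(-113.1) = -226.2 kJ/mol
eq. 2 reversed and × 2: (-2)·(-46.1) = +92.2 kJ/mol
Combining the equations, ΔH_rxn = (2)·(-113.1) + (-2)·(-46.1) = -134.0 kJ/mol

ΔH_rxn = -134.0 kJ/mol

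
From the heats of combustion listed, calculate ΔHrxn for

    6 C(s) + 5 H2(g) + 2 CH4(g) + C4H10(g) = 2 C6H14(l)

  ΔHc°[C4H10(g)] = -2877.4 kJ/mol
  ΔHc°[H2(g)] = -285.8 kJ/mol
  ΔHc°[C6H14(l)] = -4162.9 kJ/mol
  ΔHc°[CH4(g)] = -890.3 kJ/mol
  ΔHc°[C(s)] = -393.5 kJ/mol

With combustion enthalpies, reactants minus products:
= [6·(-393.5) + 5·(-285.8) + 2·(-890.3) + 1·(-2877.4)] − [2·(-4162.9)]
= -122.2 kJ/mol

ΔHrxn = -122.2 kJ/mol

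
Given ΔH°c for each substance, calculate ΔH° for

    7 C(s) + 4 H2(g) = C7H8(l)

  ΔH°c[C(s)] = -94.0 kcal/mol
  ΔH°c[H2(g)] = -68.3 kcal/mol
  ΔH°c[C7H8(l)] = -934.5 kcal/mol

ΔH° = 3.3 kcal/mol

Using ΔH = Σ nΔHc°(reactants) − Σ nΔHc°(products):
= [7·(-94.0) + 4·(-68.3)] − [1·(-934.5)]
= 3.3 kcal/mol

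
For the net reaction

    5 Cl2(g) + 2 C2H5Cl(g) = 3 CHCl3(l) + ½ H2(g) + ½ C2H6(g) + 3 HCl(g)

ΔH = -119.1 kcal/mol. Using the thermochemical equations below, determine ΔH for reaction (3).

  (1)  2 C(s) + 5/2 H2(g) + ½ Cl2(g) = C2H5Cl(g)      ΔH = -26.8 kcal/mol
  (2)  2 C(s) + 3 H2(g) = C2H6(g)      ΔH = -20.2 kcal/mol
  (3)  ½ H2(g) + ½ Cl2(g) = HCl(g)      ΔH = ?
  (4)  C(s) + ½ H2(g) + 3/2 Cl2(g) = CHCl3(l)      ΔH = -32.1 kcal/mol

ΔH = -22.1 kcal/mol

(1) reversed and × 2: (-2)·(-26.8) = +53.6 kcal/mol
(2) × 1/2: (1/2)·(-20.2) = -10.1 kcal/mol
(3) × 3: contributes 3·x
(4) × 3: (3)·(-32.1) = -96.3 kcal/mol
-119.1 = (+53.6) + (-10.1) + (-96.3) + 3·x
x = (-119.1 − (-52.8)) / (3) = -22.1 kcal/mol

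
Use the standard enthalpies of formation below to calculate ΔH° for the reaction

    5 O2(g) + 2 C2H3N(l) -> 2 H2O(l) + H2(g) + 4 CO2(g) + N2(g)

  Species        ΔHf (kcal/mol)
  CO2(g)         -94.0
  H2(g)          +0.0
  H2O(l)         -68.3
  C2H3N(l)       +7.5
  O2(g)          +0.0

ΔH° = -527.6 kcal/mol

Products: 2·(-68.3) + 1·(+0.0) + 4·(-94.0) + 1·(+0.0) = -512.6
Reactants: 5·(+0.0) + 2·(+7.5) = +15.0
ΔH° = (-512.6) − (+15.0) = -527.6 kcal/mol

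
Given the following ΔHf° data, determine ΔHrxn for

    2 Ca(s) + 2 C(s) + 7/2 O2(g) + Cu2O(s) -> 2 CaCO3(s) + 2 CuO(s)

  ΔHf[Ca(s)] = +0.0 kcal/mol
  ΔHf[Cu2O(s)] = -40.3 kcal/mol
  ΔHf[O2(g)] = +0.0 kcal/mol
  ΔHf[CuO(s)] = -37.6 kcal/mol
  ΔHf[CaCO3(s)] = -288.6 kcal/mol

Products: 2·(-288.6) + 2·(-37.6) = -652.4
Reactants: 2·(+0.0) + 2·(+0.0) + 7/2·(+0.0) + 1·(-40.3) = -40.3
ΔHrxn = (-652.4) − (-40.3) = -612.1 kcal/mol

ΔHrxn = -612.1 kcal/mol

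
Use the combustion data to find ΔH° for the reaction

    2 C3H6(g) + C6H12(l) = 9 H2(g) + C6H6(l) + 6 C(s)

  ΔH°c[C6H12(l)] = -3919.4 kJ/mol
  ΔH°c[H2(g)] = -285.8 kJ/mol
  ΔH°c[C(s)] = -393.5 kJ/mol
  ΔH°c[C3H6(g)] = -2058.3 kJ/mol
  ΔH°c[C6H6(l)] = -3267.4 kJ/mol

ΔH° = 164.6 kJ/mol

Using ΔH = Σ nΔHc°(reactants) − Σ nΔHc°(products):
= [2·(-2058.3) + 1·(-3919.4)] − [9·(-285.8) + 1·(-3267.4) + 6·(-393.5)]
= 164.6 kJ/mol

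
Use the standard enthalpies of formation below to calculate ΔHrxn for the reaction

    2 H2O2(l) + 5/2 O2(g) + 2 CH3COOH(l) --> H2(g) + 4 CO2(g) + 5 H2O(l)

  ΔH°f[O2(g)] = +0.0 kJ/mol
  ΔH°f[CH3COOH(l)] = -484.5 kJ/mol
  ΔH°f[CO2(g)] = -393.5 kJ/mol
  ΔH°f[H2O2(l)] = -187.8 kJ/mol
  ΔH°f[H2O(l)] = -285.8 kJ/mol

Products: 1·(+0.0) + 4·(-393.5) + 5·(-285.8) = -3003.0
Reactants: 2·(-187.8) + 5/2·(+0.0) + 2·(-484.5) = -1344.6
ΔHrxn = (-3003.0) − (-1344.6) = -1658.4 kJ/mol

ΔHrxn = -1658.4 kJ/mol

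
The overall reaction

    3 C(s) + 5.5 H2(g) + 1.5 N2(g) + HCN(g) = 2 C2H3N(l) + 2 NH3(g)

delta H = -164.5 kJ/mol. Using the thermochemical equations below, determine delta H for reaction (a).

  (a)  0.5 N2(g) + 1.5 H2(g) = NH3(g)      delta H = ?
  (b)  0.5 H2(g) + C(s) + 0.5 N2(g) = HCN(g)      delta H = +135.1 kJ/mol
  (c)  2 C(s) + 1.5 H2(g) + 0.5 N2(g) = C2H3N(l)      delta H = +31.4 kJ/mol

delta H = -46.1 kJ/mol

(a) × 2 (scale by 2 for the 2 NH3(g)): contributes 2·x
(b) reversed (reverse to put HCN(g) on the reactant side): -135.1 kJ/mol
(c) × 2 (×2 to match 2 C2H3N(l) in the target): (2)·(+31.4) = +62.8 kJ/mol
-164.5 = (-135.1) + (+62.8) + 2·x
x = (-164.5 − (-72.3)) / (2) = -46.1 kJ/mol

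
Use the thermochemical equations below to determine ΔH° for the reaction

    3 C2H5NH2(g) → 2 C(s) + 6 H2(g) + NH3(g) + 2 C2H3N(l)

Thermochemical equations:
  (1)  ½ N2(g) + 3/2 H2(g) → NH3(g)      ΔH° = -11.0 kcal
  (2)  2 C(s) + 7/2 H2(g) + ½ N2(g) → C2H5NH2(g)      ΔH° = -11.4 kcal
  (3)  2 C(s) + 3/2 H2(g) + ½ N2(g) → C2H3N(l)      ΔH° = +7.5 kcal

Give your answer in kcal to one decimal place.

ΔH° = 38.2 kcal

(1) as written: -11.0 kcal
(2) reversed and × 3: (-3)·(-11.4) = +34.2 kcal
(3) × 2: (2)·(+7.5) = +15.0 kcal
ΔH° = (1)·(-11.0) + (-3)·(-11.4) + (2)·(+7.5) = 38.2 kcal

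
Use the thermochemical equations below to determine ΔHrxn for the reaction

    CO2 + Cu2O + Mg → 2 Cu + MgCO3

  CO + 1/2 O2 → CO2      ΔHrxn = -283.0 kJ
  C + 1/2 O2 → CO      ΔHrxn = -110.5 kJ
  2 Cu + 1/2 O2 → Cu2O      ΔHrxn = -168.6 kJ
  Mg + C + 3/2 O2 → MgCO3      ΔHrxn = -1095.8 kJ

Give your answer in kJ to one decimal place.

equation 1 reversed (CO2 must end up as a reactant): +283.0 kJ
equation 2 reversed: +110.5 kJ
equation 3 reversed (reverse to put Cu2O on the reactant side): +168.6 kJ
equation 4 as written (MgCO3 already on the product side): -1095.8 kJ
ΔHrxn = (-1)·(-283.0) + (-1)·(-110.5) + (-1)·(-168.6) + (1)·(-1095.8) = -533.7 kJ

ΔHrxn = -533.7 kJ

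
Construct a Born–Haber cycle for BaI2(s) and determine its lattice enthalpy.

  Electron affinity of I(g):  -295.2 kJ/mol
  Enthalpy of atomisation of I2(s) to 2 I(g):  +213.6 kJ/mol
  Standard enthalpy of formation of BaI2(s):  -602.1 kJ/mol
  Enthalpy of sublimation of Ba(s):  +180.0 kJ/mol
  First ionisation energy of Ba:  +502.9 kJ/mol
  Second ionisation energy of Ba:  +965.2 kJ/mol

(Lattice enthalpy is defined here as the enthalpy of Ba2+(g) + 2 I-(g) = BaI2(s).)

ΔHf° = 1·ΔHsub + 1·(ΣIE) + 1·D(I2) + 2·EA + U
-602.1 = 1·(+180.0) + 1·(+1468.1) + 1·(+213.6) + 2·(-295.2) + U
U = -602.1 − (+1271.3) = -1873.4 kJ/mol

U = -1873.4 kJ/mol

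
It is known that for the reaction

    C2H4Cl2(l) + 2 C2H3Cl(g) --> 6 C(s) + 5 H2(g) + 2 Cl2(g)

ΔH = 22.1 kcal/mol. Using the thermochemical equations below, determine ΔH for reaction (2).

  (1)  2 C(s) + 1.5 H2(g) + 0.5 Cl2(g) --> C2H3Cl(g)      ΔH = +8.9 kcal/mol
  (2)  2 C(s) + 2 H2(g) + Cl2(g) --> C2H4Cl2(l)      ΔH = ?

ΔH = -39.9 kcal/mol

(1) reversed and × 2: (-2)·(+8.9) = -17.8 kcal/mol
(2) reversed: contributes −x
+22.1 = (-17.8) − x
x = (+22.1 − (-17.8)) / (-1) = -39.9 kcal/mol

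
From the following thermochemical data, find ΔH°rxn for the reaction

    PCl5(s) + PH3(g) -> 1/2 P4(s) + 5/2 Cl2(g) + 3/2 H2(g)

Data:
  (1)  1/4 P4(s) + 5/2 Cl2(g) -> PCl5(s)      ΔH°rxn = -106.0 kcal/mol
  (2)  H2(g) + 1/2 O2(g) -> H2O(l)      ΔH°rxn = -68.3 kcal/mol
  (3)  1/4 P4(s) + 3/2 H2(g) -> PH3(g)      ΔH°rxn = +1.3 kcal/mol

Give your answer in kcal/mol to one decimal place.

ΔH°rxn = 104.7 kcal/mol

(1) reversed: +106.0 kcal/mol
(2): not needed.
(3) reversed: -1.3 kcal/mol
By Hess's law, ΔH°rxn = (-1)·(-106.0) + (-1)·(+1.3) = 104.7 kcal/mol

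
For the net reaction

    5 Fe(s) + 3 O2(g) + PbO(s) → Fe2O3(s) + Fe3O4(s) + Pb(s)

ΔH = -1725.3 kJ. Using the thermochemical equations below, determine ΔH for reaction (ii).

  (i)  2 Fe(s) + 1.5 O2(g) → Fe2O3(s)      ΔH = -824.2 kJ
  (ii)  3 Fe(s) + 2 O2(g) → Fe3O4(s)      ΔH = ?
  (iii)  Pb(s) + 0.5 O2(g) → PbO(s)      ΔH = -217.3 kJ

(i) as written: -824.2 kJ
(ii) as written: contributes x
(iii) reversed: +217.3 kJ
-1725.3 = (-824.2) + (+217.3) + x
x = (-1725.3 − (-606.9)) / (1) = -1118.4 kJ

ΔH = -1118.4 kJ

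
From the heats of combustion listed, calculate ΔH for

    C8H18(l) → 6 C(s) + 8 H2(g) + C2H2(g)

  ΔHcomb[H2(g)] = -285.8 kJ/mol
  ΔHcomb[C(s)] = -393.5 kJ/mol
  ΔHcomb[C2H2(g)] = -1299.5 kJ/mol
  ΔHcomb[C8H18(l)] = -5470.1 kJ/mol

With combustion enthalpies, reactants minus products:
= [1·(-5470.1)] − [6·(-393.5) + 8·(-285.8) + 1·(-1299.5)]
= 476.8 kJ/mol

ΔH = 476.8 kJ/mol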